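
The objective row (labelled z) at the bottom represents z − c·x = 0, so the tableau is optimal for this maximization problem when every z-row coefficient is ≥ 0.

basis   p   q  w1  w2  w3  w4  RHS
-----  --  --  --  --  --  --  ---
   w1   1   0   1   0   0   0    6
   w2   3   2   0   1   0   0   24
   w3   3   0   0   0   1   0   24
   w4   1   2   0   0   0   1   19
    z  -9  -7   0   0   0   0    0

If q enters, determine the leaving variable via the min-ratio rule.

Column q entries and ratios — w1: 0 ≤ 0, skip; w2: 24/2 = 12; w3: 0 ≤ 0, skip; w4: 19/2 = 19/2.
Smallest ratio is 19/2 in the row of w4, so w4 leaves.

w4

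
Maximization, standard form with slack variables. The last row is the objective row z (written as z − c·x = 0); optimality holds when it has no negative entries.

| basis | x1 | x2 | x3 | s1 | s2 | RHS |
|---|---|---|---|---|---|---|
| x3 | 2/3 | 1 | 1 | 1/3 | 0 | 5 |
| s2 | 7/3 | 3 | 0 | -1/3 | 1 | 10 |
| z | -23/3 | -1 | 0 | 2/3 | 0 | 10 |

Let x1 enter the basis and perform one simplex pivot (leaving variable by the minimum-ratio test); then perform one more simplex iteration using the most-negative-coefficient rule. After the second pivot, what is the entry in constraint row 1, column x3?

7/3

Ratio test on column x1 — row 1: 5/(2/3) = 15/2; row 2: 10/(7/3) = 30/7. Minimum is 30/7 at row 2 (s2 leaves); pivot element 7/3.
Divide row 2 by 7/3; eliminate column x1 from the other rows.
Second iteration: most negative z-row entry is -3/7 in column s1, so s1 enters.
Ratio test on column s1 — row 1: (15/7)/(3/7) = 5; row 2: entry -1/7 ≤ 0. Minimum is 5 at row 1 (x3 leaves); pivot element 3/7.
Divide row 1 by 3/7; eliminate column s1 from the other rows.
After both pivots, the entry at constraint row 1, column x3 is 7/3.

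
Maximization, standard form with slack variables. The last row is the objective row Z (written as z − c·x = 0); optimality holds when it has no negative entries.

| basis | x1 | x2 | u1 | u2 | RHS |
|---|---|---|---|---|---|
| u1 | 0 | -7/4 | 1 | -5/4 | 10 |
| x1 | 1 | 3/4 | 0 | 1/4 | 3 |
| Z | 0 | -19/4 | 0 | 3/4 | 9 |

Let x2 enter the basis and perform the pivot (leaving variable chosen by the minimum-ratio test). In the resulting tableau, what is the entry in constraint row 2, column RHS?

Ratio test on column x2 — row 1: entry -7/4 ≤ 0; row 2: 3/(3/4) = 4. Minimum is 4 at row 2 (x1 leaves); pivot element 3/4.
Divide row 2 by 3/4; eliminate column x2 from the other rows.
In the new row 2, the RHS entry is the old entry divided by the pivot: 3/(3/4) = 4.

4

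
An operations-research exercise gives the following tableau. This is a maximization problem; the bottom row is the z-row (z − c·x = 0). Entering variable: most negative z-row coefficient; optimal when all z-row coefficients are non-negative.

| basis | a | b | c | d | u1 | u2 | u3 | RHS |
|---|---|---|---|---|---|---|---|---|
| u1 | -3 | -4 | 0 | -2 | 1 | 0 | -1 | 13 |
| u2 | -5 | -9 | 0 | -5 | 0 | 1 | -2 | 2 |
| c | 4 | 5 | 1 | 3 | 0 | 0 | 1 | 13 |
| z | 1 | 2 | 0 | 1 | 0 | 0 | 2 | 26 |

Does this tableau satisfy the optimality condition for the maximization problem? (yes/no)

Every z-row coefficient is ≥ 0, so the tableau is optimal.

yes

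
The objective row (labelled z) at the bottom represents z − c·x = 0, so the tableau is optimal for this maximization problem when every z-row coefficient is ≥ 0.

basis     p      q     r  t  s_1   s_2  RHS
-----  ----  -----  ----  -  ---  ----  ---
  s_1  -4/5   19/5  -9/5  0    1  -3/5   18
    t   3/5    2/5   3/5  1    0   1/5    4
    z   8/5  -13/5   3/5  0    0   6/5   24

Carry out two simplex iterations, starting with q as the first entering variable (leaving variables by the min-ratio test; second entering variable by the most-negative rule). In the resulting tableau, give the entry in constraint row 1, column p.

Ratio test on column q — row 1: 18/(19/5) = 90/19; row 2: 4/(2/5) = 10. Minimum is 90/19 at row 1 (s_1 leaves); pivot element 19/5.
Divide row 1 by 19/5; eliminate column q from the other rows.
Second iteration: most negative z-row entry is -12/19 in column r, so r enters.
Ratio test on column r — row 1: entry -9/19 ≤ 0; row 2: (40/19)/(15/19) = 8/3. Minimum is 8/3 at row 2 (t leaves); pivot element 15/19.
Divide row 2 by 15/19; eliminate column r from the other rows.
After both pivots, the entry at constraint row 1, column p is 1/5.

1/5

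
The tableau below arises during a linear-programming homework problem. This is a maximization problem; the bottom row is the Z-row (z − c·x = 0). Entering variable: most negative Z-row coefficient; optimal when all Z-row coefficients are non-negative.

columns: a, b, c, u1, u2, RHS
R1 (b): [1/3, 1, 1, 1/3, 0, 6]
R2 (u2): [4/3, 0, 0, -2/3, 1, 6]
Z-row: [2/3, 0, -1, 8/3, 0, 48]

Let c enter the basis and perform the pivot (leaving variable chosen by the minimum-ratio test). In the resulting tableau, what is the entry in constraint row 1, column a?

Ratio test on column c — row 1: 6/1 = 6; row 2: entry 0 ≤ 0. Minimum is 6 at row 1 (b leaves); pivot element 1.
Divide row 1 by 1; eliminate column c from the other rows.
In the new row 1, the a entry is the old entry divided by the pivot: (1/3)/1 = 1/3.

1/3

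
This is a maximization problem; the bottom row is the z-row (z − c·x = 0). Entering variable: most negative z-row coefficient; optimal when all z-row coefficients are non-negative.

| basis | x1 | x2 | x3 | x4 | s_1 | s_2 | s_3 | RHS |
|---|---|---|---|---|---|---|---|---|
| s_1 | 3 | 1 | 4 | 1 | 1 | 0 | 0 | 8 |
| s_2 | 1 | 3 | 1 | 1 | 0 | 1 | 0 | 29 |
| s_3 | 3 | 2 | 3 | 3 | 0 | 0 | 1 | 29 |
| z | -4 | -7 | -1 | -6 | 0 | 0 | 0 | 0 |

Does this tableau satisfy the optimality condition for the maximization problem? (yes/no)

The z-row has a negative entry -7 in column x2, so it is not optimal.

no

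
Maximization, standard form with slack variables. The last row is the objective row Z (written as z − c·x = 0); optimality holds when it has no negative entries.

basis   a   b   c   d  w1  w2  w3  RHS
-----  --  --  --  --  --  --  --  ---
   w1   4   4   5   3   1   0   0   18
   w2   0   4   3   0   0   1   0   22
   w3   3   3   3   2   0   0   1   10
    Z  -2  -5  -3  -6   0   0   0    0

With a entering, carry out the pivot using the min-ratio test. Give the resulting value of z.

Ratio test on column a — row 1: 18/4 = 9/2; row 2: entry 0 ≤ 0; row 3: 10/3 = 10/3. Minimum is 10/3 at row 3 (w3 leaves); pivot element 3.
Pivot on row 3; the Z-row RHS becomes 0 − (-2)·(10/3) = 20/3.

20/3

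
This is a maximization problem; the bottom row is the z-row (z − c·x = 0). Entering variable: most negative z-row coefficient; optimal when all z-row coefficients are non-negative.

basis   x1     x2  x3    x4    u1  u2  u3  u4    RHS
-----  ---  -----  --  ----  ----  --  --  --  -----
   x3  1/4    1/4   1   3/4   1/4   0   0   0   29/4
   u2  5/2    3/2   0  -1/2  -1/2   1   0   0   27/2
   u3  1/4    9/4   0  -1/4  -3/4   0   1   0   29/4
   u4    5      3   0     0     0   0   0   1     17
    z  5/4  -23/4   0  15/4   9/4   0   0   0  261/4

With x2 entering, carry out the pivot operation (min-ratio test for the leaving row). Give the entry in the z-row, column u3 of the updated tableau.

Ratio test on column x2 — row 1: (29/4)/(1/4) = 29; row 2: (27/2)/(3/2) = 9; row 3: (29/4)/(9/4) = 29/9; row 4: 17/3 = 17/3. Minimum is 29/9 at row 3 (u3 leaves); pivot element 9/4.
Divide row 3 by 9/4; eliminate column x2 from the other rows.
z-row update in column u3: 0 − (-23/4)·(4/9) = 23/9.

23/9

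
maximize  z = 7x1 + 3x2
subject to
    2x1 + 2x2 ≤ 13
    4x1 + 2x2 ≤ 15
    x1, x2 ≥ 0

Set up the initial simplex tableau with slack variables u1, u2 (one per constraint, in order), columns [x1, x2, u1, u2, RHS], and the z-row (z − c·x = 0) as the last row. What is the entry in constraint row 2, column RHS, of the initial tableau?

The RHS of constraint 2 is b_2 = 15.

15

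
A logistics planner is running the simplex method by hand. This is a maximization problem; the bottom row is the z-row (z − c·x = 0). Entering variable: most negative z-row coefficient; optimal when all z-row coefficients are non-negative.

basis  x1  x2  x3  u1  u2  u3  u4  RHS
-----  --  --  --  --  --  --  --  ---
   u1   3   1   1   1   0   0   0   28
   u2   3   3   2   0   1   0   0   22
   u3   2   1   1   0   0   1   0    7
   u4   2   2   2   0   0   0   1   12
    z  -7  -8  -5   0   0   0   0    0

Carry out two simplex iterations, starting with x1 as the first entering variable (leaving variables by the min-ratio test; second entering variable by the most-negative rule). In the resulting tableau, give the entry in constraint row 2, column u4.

Ratio test on column x1 — row 1: 28/3 = 28/3; row 2: 22/3 = 22/3; row 3: 7/2 = 7/2; row 4: 12/2 = 6. Minimum is 7/2 at row 3 (u3 leaves); pivot element 2.
Divide row 3 by 2; eliminate column x1 from the other rows.
Second iteration: most negative z-row entry is -9/2 in column x2, so x2 enters.
Ratio test on column x2 — row 1: entry -1/2 ≤ 0; row 2: (23/2)/(3/2) = 23/3; row 3: (7/2)/(1/2) = 7; row 4: 5/1 = 5. Minimum is 5 at row 4 (u4 leaves); pivot element 1.
Divide row 4 by 1; eliminate column x2 from the other rows.
After both pivots, the entry at constraint row 2, column u4 is -3/2.

-3/2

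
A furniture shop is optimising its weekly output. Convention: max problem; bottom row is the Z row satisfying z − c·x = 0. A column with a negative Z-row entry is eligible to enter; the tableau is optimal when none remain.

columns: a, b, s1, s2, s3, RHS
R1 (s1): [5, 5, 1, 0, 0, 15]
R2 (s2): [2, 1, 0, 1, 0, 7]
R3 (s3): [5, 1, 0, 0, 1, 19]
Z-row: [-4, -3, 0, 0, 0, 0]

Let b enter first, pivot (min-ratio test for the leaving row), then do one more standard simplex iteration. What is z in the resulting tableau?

12

Ratio test on column b — row 1: 15/5 = 3; row 2: 7/1 = 7; row 3: 19/1 = 19. Minimum is 3 at row 1 (s1 leaves); pivot element 5.
Pivot on row 1; the Z-row RHS becomes 0 − (-3)·3 = 9.
Next entering variable (most negative Z-row entry -1): a.
Ratio test on column a — row 1: 3/1 = 3; row 2: 4/1 = 4; row 3: 16/4 = 4. Minimum is 3 at row 1 (b leaves); pivot element 1.
After the second pivot the Z-row RHS is 9 − (-1)·3 = 12.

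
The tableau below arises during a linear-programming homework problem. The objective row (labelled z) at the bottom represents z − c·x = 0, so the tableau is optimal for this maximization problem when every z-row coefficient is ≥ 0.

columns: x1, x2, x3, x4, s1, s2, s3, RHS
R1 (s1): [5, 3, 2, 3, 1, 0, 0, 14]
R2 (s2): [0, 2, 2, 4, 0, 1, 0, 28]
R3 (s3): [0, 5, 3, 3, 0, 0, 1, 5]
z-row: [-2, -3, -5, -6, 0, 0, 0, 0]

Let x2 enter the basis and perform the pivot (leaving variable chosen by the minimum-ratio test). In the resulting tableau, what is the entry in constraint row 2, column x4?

Ratio test on column x2 — row 1: 14/3 = 14/3; row 2: 28/2 = 14; row 3: 5/5 = 1. Minimum is 1 at row 3 (s3 leaves); pivot element 5.
Divide row 3 by 5; eliminate column x2 from the other rows.
Row 2 update in column x4: 4 − 2·(3/5) = 14/5.

14/5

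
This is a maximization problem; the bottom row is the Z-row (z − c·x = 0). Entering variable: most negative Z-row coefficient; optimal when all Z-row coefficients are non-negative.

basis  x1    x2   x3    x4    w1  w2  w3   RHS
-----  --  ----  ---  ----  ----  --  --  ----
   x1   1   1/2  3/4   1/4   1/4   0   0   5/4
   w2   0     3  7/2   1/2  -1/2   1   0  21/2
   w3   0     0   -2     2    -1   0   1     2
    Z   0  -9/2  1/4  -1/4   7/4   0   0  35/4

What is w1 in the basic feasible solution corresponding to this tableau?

0

w1 is not in the basis, so in the current basic feasible solution w1 = 0.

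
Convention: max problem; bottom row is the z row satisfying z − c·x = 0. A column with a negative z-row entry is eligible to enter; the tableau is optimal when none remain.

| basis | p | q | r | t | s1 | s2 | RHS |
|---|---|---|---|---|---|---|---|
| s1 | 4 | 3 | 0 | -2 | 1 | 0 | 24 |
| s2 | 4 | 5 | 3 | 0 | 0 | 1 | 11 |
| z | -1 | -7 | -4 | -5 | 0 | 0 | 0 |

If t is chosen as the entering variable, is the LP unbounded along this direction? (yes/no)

yes

Every constraint-row entry in column t is ≤ 0, so increasing t is unbounded.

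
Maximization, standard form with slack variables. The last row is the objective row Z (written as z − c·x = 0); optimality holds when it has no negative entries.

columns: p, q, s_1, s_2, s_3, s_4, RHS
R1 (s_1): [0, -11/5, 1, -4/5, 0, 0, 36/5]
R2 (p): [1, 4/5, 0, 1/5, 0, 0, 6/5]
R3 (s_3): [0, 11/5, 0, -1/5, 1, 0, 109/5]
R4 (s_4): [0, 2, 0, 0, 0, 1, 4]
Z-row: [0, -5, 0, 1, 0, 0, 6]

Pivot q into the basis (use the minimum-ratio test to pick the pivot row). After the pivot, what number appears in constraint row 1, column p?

Ratio test on column q — row 1: entry -11/5 ≤ 0; row 2: (6/5)/(4/5) = 3/2; row 3: (109/5)/(11/5) = 109/11; row 4: 4/2 = 2. Minimum is 3/2 at row 2 (p leaves); pivot element 4/5.
Divide row 2 by 4/5; eliminate column q from the other rows.
Row 1 update in column p: 0 − (-11/5)·(5/4) = 11/4.

11/4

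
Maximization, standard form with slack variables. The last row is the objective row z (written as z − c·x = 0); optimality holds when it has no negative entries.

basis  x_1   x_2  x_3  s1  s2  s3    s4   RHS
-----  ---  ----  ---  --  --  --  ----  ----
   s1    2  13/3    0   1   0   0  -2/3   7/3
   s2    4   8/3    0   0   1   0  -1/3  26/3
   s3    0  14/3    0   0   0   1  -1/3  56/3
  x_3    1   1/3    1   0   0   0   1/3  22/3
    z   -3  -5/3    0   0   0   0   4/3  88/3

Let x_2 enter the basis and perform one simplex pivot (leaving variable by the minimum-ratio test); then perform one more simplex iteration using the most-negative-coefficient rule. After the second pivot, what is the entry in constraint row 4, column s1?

Ratio test on column x_2 — row 1: (7/3)/(13/3) = 7/13; row 2: (26/3)/(8/3) = 13/4; row 3: (56/3)/(14/3) = 4; row 4: (22/3)/(1/3) = 22. Minimum is 7/13 at row 1 (s1 leaves); pivot element 13/3.
Divide row 1 by 13/3; eliminate column x_2 from the other rows.
Second iteration: most negative z-row entry is -29/13 in column x_1, so x_1 enters.
Ratio test on column x_1 — row 1: (7/13)/(6/13) = 7/6; row 2: (94/13)/(36/13) = 47/18; row 3: entry -28/13 ≤ 0; row 4: (93/13)/(11/13) = 93/11. Minimum is 7/6 at row 1 (x_2 leaves); pivot element 6/13.
Divide row 1 by 6/13; eliminate column x_1 from the other rows.
After both pivots, the entry at constraint row 4, column s1 is -1/2.

-1/2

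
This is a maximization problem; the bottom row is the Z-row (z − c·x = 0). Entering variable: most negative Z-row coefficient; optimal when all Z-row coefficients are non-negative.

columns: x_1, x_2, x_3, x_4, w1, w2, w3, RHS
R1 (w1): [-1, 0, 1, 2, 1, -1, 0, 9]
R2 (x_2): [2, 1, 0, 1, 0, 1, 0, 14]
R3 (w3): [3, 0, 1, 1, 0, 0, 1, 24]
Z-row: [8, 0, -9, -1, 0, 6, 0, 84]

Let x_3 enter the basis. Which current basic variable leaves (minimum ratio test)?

w1

Column x_3 entries and ratios — w1: 9/1 = 9; x_2: 0 ≤ 0, skip; w3: 24/1 = 24.
Smallest ratio is 9 in the row of w1, so w1 leaves.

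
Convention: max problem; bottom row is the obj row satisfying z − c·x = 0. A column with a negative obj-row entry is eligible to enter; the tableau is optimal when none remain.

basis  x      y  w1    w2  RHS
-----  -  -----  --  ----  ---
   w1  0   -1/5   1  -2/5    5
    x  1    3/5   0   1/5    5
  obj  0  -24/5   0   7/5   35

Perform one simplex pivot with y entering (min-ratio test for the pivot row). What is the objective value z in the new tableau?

75

Ratio test on column y — row 1: entry -1/5 ≤ 0; row 2: 5/(3/5) = 25/3. Minimum is 25/3 at row 2 (x leaves); pivot element 3/5.
Pivot on row 2; the obj-row RHS becomes 35 − (-24/5)·(25/3) = 75.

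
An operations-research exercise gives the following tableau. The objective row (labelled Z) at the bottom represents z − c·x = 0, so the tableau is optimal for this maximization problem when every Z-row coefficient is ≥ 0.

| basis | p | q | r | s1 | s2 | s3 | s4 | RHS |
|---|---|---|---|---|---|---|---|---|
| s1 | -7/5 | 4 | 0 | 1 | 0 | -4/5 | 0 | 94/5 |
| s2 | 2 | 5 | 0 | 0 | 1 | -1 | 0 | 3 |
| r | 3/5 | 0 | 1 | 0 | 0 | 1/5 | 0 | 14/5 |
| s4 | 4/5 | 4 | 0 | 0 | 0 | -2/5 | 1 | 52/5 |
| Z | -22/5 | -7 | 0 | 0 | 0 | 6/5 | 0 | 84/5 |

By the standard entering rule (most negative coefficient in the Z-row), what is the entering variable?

q

Negative Z-row entries: p: -22/5, q: -7.
The most negative is -7 in column q, so q enters.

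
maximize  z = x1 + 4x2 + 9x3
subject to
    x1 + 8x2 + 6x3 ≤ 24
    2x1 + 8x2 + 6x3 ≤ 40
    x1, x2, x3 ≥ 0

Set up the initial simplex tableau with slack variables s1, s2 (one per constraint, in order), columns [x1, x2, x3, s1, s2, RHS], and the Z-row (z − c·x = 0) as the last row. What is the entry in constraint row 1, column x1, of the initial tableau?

1

Constraint 1 has coefficient 1 on x1.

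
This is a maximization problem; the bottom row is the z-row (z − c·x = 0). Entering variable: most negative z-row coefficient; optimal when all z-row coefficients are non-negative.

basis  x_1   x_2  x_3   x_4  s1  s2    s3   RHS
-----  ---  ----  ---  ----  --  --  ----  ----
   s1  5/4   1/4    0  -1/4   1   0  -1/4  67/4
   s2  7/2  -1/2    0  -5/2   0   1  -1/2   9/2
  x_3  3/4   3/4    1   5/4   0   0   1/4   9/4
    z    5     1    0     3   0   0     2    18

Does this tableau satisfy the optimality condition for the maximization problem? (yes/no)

yes

Every z-row coefficient is ≥ 0, so the tableau is optimal.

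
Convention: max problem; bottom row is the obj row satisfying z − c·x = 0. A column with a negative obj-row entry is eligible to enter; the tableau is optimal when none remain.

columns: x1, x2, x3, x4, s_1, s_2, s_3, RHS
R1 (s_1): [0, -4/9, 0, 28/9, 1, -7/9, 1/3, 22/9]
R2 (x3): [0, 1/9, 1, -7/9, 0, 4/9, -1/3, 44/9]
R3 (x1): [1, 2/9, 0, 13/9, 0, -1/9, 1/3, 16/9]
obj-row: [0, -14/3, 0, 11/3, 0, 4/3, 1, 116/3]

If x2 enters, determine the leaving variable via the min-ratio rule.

x1

Column x2 entries and ratios — s_1: -4/9 ≤ 0, skip; x3: (44/9)/(1/9) = 44; x1: (16/9)/(2/9) = 8.
Smallest ratio is 8 in the row of x1, so x1 leaves.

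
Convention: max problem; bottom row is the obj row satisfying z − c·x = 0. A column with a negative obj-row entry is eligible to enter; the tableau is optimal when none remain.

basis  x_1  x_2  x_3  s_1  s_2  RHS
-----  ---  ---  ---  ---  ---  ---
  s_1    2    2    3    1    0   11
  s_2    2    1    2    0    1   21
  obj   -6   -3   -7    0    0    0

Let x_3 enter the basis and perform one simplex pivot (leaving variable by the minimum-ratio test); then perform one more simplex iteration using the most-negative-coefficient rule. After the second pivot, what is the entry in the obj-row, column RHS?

Ratio test on column x_3 — row 1: 11/3 = 11/3; row 2: 21/2 = 21/2. Minimum is 11/3 at row 1 (s_1 leaves); pivot element 3.
Divide row 1 by 3; eliminate column x_3 from the other rows.
Second iteration: most negative obj-row entry is -4/3 in column x_1, so x_1 enters.
Ratio test on column x_1 — row 1: (11/3)/(2/3) = 11/2; row 2: (41/3)/(2/3) = 41/2. Minimum is 11/2 at row 1 (x_3 leaves); pivot element 2/3.
Divide row 1 by 2/3; eliminate column x_1 from the other rows.
After both pivots, the entry at the obj-row, column RHS is 33.

33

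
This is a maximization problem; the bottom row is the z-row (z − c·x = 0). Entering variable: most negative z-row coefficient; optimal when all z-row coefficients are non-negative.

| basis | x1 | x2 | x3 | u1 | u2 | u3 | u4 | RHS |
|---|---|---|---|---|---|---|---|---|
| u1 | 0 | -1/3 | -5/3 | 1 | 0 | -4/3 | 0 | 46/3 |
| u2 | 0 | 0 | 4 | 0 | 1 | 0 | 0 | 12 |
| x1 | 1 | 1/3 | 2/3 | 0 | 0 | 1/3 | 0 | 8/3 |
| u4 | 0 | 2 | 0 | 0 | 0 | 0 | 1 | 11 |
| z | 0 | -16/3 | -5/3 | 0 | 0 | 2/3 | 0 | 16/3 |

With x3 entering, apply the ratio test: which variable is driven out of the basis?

Column x3 entries and ratios — u1: -5/3 ≤ 0, skip; u2: 12/4 = 3; x1: (8/3)/(2/3) = 4; u4: 0 ≤ 0, skip.
Smallest ratio is 3 in the row of u2, so u2 leaves.

u2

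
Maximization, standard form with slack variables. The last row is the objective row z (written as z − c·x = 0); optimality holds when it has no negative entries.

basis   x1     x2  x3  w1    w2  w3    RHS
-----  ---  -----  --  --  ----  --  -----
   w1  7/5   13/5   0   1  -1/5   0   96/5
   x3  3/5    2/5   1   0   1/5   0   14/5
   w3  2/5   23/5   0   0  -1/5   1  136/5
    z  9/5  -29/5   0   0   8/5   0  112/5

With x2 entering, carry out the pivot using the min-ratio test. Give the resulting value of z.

Ratio test on column x2 — row 1: (96/5)/(13/5) = 96/13; row 2: (14/5)/(2/5) = 7; row 3: (136/5)/(23/5) = 136/23. Minimum is 136/23 at row 3 (w3 leaves); pivot element 23/5.
Pivot on row 3; the z-row RHS becomes 112/5 − (-29/5)·(136/23) = 1304/23.

1304/23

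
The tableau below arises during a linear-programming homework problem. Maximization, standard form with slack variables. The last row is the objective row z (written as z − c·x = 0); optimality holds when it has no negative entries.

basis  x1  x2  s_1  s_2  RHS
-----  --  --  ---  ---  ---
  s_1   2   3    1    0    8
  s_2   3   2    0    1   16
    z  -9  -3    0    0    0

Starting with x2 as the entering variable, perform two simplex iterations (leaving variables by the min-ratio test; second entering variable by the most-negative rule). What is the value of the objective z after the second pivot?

36

Ratio test on column x2 — row 1: 8/3 = 8/3; row 2: 16/2 = 8. Minimum is 8/3 at row 1 (s_1 leaves); pivot element 3.
Pivot on row 1; the z-row RHS becomes 0 − (-3)·(8/3) = 8.
Next entering variable (most negative z-row entry -7): x1.
Ratio test on column x1 — row 1: (8/3)/(2/3) = 4; row 2: (32/3)/(5/3) = 32/5. Minimum is 4 at row 1 (x2 leaves); pivot element 2/3.
After the second pivot the z-row RHS is 8 − (-7)·4 = 36.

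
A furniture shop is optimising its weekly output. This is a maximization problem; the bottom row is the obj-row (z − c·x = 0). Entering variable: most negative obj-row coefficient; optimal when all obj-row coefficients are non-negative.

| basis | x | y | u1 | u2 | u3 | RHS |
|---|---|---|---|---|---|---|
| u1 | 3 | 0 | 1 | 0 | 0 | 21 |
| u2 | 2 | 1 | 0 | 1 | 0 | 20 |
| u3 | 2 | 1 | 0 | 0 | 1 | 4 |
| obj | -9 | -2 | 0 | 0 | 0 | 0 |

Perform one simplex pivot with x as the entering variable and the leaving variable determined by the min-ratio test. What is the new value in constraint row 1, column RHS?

15

Ratio test on column x — row 1: 21/3 = 7; row 2: 20/2 = 10; row 3: 4/2 = 2. Minimum is 2 at row 3 (u3 leaves); pivot element 2.
Divide row 3 by 2; eliminate column x from the other rows.
Row 1 update in column RHS: 21 − 3·2 = 15.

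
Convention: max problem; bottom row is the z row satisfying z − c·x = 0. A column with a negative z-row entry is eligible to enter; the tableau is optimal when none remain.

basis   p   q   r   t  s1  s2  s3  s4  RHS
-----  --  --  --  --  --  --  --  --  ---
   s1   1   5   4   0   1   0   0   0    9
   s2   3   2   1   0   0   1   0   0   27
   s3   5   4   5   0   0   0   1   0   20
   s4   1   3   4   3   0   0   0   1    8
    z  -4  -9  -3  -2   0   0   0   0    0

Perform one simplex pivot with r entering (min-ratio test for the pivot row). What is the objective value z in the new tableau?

Ratio test on column r — row 1: 9/4 = 9/4; row 2: 27/1 = 27; row 3: 20/5 = 4; row 4: 8/4 = 2. Minimum is 2 at row 4 (s4 leaves); pivot element 4.
Pivot on row 4; the z-row RHS becomes 0 − (-3)·2 = 6.

6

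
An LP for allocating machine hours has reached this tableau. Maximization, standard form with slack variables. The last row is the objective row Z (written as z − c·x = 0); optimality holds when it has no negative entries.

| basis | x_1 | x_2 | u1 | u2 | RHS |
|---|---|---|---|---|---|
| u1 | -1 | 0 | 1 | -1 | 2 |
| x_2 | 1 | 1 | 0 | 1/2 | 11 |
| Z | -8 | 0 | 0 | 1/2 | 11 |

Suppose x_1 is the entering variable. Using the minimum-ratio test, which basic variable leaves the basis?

x_2

Column x_1 entries and ratios — u1: -1 ≤ 0, skip; x_2: 11/1 = 11.
Smallest ratio is 11 in the row of x_2, so x_2 leaves.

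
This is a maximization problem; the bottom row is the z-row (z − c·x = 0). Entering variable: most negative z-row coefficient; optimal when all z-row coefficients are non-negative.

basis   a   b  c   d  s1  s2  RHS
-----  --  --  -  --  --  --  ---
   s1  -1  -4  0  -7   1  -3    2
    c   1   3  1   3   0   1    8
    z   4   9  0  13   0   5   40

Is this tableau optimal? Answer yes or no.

Every z-row coefficient is ≥ 0, so the tableau is optimal.

yes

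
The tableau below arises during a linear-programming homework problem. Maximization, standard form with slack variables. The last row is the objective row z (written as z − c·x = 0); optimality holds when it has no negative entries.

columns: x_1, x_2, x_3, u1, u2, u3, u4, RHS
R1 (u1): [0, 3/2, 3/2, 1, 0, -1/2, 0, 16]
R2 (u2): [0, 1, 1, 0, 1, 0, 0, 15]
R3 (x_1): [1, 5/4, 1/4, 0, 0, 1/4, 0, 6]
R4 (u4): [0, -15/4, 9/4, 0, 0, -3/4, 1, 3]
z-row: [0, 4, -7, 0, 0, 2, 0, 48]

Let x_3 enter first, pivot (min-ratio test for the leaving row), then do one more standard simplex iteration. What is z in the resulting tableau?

Ratio test on column x_3 — row 1: 16/(3/2) = 32/3; row 2: 15/1 = 15; row 3: 6/(1/4) = 24; row 4: 3/(9/4) = 4/3. Minimum is 4/3 at row 4 (u4 leaves); pivot element 9/4.
Pivot on row 4; the z-row RHS becomes 48 − (-7)·(4/3) = 172/3.
Next entering variable (most negative z-row entry -23/3): x_2.
Ratio test on column x_2 — row 1: 14/4 = 7/2; row 2: (41/3)/(8/3) = 41/8; row 3: (17/3)/(5/3) = 17/5; row 4: entry -5/3 ≤ 0. Minimum is 17/5 at row 3 (x_1 leaves); pivot element 5/3.
After the second pivot the z-row RHS is 172/3 − (-23/3)·(17/5) = 417/5.

417/5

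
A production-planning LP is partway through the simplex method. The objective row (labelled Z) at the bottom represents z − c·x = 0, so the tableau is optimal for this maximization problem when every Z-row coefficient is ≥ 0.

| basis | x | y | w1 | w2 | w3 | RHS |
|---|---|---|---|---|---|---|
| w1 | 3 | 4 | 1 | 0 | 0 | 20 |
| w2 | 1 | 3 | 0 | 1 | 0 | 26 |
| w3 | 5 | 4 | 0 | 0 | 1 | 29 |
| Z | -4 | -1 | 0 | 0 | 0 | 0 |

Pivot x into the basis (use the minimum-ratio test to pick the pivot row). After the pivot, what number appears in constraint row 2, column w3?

Ratio test on column x — row 1: 20/3 = 20/3; row 2: 26/1 = 26; row 3: 29/5 = 29/5. Minimum is 29/5 at row 3 (w3 leaves); pivot element 5.
Divide row 3 by 5; eliminate column x from the other rows.
Row 2 update in column w3: 0 − 1·(1/5) = -1/5.

-1/5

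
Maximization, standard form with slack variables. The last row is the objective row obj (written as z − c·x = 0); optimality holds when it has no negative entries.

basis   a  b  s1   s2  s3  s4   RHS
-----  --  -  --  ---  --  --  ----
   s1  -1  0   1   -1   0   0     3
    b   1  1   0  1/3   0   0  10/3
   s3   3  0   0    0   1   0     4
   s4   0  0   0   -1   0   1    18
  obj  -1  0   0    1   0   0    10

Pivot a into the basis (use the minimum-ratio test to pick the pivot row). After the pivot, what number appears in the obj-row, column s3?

Ratio test on column a — row 1: entry -1 ≤ 0; row 2: (10/3)/1 = 10/3; row 3: 4/3 = 4/3; row 4: entry 0 ≤ 0. Minimum is 4/3 at row 3 (s3 leaves); pivot element 3.
Divide row 3 by 3; eliminate column a from the other rows.
obj-row update in column s3: 0 − (-1)·(1/3) = 1/3.

1/3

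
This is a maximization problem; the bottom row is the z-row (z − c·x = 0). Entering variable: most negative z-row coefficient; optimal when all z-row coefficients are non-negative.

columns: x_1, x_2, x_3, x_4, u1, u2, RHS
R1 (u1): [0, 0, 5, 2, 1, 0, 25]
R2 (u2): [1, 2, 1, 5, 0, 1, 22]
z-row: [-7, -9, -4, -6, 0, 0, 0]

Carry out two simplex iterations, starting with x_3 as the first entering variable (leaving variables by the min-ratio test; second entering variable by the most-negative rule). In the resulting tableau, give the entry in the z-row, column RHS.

Ratio test on column x_3 — row 1: 25/5 = 5; row 2: 22/1 = 22. Minimum is 5 at row 1 (u1 leaves); pivot element 5.
Divide row 1 by 5; eliminate column x_3 from the other rows.
Second iteration: most negative z-row entry is -9 in column x_2, so x_2 enters.
Ratio test on column x_2 — row 1: entry 0 ≤ 0; row 2: 17/2 = 17/2. Minimum is 17/2 at row 2 (u2 leaves); pivot element 2.
Divide row 2 by 2; eliminate column x_2 from the other rows.
After both pivots, the entry at the z-row, column RHS is 193/2.

193/2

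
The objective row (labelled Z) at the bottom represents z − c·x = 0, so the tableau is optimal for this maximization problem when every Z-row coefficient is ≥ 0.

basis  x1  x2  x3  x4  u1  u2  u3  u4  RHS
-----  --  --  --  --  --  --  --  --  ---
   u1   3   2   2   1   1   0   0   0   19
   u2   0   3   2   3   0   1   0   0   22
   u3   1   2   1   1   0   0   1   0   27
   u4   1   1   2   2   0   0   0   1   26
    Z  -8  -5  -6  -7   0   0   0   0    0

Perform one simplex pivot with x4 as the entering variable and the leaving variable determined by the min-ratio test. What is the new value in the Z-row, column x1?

Ratio test on column x4 — row 1: 19/1 = 19; row 2: 22/3 = 22/3; row 3: 27/1 = 27; row 4: 26/2 = 13. Minimum is 22/3 at row 2 (u2 leaves); pivot element 3.
Divide row 2 by 3; eliminate column x4 from the other rows.
Z-row update in column x1: -8 − (-7)·0 = -8.

-8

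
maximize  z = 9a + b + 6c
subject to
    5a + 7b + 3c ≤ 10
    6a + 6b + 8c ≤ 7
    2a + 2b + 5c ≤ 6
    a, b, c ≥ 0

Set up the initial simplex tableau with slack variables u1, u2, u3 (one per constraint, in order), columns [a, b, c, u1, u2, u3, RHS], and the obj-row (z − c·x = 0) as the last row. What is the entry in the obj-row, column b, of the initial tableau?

The obj-row carries the negated objective coefficients: the b entry is -1.

-1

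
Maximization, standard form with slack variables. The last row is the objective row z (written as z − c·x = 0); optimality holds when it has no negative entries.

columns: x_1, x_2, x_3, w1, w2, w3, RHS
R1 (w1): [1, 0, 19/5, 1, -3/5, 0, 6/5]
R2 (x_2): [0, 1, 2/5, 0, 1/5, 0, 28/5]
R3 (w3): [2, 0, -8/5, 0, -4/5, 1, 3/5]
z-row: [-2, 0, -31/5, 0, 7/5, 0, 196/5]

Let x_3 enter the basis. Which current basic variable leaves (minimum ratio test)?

w1

Column x_3 entries and ratios — w1: (6/5)/(19/5) = 6/19; x_2: (28/5)/(2/5) = 14; w3: -8/5 ≤ 0, skip.
Smallest ratio is 6/19 in the row of w1, so w1 leaves.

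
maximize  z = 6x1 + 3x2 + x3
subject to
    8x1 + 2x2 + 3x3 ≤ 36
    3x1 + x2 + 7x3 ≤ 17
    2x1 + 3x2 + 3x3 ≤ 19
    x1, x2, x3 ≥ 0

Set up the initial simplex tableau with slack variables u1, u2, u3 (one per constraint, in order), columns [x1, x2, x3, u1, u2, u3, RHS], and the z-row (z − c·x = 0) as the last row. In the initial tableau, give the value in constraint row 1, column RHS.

36

The RHS of constraint 1 is b_1 = 36.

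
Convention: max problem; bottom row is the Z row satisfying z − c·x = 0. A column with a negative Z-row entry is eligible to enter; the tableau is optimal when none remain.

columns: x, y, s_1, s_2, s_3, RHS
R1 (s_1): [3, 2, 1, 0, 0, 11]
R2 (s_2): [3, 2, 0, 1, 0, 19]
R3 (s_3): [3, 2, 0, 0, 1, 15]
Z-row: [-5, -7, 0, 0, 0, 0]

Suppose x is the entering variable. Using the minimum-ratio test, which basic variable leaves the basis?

Column x entries and ratios — s_1: 11/3 = 11/3; s_2: 19/3 = 19/3; s_3: 15/3 = 5.
Smallest ratio is 11/3 in the row of s_1, so s_1 leaves.

s_1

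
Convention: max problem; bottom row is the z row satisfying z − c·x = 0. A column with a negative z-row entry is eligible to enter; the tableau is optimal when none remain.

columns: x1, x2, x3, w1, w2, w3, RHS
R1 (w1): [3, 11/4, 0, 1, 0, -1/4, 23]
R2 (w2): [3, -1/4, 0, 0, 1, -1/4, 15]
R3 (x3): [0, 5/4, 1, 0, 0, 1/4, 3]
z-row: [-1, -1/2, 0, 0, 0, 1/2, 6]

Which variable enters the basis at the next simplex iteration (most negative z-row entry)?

Negative z-row entries: x1: -1, x2: -1/2.
The most negative is -1 in column x1, so x1 enters.

x1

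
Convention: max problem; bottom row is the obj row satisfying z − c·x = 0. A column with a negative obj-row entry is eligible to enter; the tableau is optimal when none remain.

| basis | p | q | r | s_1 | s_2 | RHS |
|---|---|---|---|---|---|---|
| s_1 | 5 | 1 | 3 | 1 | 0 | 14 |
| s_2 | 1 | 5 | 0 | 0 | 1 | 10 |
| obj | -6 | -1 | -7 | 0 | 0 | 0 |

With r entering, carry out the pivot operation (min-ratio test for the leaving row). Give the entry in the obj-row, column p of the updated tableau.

17/3

Ratio test on column r — row 1: 14/3 = 14/3; row 2: entry 0 ≤ 0. Minimum is 14/3 at row 1 (s_1 leaves); pivot element 3.
Divide row 1 by 3; eliminate column r from the other rows.
obj-row update in column p: -6 − (-7)·(5/3) = 17/3.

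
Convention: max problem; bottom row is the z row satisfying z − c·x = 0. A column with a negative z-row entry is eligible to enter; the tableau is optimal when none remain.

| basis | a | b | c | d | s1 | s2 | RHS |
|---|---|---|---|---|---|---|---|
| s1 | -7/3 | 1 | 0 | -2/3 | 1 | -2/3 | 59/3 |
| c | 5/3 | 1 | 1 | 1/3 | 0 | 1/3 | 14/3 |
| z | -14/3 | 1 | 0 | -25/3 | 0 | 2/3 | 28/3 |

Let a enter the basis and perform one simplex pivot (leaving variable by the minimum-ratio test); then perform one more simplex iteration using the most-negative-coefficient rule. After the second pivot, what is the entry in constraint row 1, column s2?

0

Ratio test on column a — row 1: entry -7/3 ≤ 0; row 2: (14/3)/(5/3) = 14/5. Minimum is 14/5 at row 2 (c leaves); pivot element 5/3.
Divide row 2 by 5/3; eliminate column a from the other rows.
Second iteration: most negative z-row entry is -37/5 in column d, so d enters.
Ratio test on column d — row 1: entry -1/5 ≤ 0; row 2: (14/5)/(1/5) = 14. Minimum is 14 at row 2 (a leaves); pivot element 1/5.
Divide row 2 by 1/5; eliminate column d from the other rows.
After both pivots, the entry at constraint row 1, column s2 is 0.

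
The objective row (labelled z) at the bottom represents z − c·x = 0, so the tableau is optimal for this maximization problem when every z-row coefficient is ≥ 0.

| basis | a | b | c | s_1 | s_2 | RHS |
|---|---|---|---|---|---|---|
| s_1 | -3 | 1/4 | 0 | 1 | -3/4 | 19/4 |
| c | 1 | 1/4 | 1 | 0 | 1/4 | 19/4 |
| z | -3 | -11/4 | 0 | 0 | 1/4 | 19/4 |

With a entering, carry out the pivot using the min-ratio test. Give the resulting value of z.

Ratio test on column a — row 1: entry -3 ≤ 0; row 2: (19/4)/1 = 19/4. Minimum is 19/4 at row 2 (c leaves); pivot element 1.
Pivot on row 2; the z-row RHS becomes 19/4 − (-3)·(19/4) = 19.

19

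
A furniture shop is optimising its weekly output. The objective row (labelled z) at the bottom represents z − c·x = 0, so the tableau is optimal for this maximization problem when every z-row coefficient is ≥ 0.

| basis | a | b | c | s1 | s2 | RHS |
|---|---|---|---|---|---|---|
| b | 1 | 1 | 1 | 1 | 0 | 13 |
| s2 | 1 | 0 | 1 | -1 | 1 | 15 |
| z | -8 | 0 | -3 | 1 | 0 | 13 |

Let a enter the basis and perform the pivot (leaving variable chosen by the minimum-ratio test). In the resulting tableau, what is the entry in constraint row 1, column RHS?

13

Ratio test on column a — row 1: 13/1 = 13; row 2: 15/1 = 15. Minimum is 13 at row 1 (b leaves); pivot element 1.
Divide row 1 by 1; eliminate column a from the other rows.
In the new row 1, the RHS entry is the old entry divided by the pivot: 13/1 = 13.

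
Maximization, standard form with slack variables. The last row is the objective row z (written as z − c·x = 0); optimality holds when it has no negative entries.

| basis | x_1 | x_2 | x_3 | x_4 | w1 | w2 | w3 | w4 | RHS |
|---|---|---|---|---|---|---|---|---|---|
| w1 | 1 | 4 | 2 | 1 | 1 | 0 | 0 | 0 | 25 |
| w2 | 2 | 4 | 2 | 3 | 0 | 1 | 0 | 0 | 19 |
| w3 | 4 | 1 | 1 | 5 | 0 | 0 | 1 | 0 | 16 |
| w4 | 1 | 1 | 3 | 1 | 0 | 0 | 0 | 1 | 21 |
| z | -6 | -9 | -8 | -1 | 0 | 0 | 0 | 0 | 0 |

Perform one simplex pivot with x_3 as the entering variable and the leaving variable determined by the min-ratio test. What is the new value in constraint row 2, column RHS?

5

Ratio test on column x_3 — row 1: 25/2 = 25/2; row 2: 19/2 = 19/2; row 3: 16/1 = 16; row 4: 21/3 = 7. Minimum is 7 at row 4 (w4 leaves); pivot element 3.
Divide row 4 by 3; eliminate column x_3 from the other rows.
Row 2 update in column RHS: 19 − 2·7 = 5.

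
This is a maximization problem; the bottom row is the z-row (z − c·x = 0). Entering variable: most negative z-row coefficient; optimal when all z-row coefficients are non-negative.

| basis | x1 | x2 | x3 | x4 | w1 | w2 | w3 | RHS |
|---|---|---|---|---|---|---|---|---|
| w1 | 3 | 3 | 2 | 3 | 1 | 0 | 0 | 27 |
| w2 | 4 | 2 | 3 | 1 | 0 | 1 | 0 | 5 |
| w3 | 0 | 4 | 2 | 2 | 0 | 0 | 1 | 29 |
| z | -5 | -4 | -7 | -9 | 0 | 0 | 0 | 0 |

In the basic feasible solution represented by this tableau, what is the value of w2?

5

w2 is basic (row 2); its value is the RHS of that row, 5.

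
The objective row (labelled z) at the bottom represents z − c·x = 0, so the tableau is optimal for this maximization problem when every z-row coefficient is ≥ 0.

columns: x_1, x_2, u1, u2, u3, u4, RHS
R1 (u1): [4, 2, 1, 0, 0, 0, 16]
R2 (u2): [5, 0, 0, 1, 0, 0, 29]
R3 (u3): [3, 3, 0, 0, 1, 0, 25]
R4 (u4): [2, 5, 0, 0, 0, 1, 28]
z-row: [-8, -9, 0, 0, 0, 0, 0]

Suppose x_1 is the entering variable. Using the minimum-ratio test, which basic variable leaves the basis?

Column x_1 entries and ratios — u1: 16/4 = 4; u2: 29/5 = 29/5; u3: 25/3 = 25/3; u4: 28/2 = 14.
Smallest ratio is 4 in the row of u1, so u1 leaves.

u1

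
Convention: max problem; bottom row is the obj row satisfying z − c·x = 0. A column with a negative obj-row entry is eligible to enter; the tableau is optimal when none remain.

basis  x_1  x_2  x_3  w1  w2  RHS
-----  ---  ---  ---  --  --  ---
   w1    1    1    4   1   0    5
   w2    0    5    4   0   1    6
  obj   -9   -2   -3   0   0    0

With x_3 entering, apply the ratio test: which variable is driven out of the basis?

w1

Column x_3 entries and ratios — w1: 5/4 = 5/4; w2: 6/4 = 3/2.
Smallest ratio is 5/4 in the row of w1, so w1 leaves.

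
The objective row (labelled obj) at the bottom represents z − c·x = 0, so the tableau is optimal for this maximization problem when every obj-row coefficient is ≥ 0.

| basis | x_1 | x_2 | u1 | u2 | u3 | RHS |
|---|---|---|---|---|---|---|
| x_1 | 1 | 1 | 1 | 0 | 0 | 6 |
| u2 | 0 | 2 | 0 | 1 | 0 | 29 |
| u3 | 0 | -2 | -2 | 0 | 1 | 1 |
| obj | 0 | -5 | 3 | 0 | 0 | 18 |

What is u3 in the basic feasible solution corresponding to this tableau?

1

u3 is basic (row 3); its value is the RHS of that row, 1.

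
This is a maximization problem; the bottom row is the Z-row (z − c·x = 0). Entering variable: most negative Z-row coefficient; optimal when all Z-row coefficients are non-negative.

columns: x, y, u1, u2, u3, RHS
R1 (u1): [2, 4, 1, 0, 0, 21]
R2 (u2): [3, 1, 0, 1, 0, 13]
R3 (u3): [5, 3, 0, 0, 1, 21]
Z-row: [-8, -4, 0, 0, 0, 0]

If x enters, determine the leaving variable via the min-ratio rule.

u3

Column x entries and ratios — u1: 21/2 = 21/2; u2: 13/3 = 13/3; u3: 21/5 = 21/5.
Smallest ratio is 21/5 in the row of u3, so u3 leaves.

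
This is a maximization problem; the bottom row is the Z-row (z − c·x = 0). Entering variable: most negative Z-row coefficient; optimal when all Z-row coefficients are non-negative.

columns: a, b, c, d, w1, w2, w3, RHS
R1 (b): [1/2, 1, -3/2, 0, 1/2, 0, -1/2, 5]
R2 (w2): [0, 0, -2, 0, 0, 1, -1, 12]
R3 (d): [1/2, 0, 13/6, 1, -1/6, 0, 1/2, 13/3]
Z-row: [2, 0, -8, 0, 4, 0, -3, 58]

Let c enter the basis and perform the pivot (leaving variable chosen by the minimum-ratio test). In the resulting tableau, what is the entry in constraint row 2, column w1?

-2/13

Ratio test on column c — row 1: entry -3/2 ≤ 0; row 2: entry -2 ≤ 0; row 3: (13/3)/(13/6) = 2. Minimum is 2 at row 3 (d leaves); pivot element 13/6.
Divide row 3 by 13/6; eliminate column c from the other rows.
Row 2 update in column w1: 0 − (-2)·(-1/13) = -2/13.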